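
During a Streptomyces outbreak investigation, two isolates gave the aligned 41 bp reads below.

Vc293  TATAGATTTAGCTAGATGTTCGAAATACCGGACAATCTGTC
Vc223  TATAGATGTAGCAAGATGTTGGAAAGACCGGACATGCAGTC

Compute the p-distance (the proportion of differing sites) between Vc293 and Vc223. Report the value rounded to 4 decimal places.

0.1707

Differing sites — 8:T/G; 13:T/A; 21:C/G; 26:T/G; 35:A/T; 36:T/G; 38:T/A.
There are 7 differences over 41 sites, so p = 7/41 = 0.1707.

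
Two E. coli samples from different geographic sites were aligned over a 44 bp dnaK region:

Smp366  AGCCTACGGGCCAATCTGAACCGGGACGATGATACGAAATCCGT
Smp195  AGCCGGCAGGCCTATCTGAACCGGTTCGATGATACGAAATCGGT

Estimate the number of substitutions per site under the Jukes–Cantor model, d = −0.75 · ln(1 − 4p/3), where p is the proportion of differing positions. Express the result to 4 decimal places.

Mismatches occur at site 5 (T→G), site 6 (A→G), site 8 (G→A), site 13 (A→T), site 25 (G→T), site 26 (A→T), site 42 (C→G).
p = 7/44 = 0.159091.
d = −0.75 · ln(1 − (4/3)·0.159091) = −0.75 · ln(0.787879) = −0.75 · (-0.238411) = 0.1788.

0.1788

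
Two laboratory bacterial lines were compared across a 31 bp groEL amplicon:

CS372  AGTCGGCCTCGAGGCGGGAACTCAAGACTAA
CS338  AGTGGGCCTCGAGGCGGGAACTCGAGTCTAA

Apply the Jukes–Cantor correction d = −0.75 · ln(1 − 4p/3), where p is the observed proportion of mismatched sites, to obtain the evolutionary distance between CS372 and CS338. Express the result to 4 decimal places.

0.1036

The sequences differ at positions 4 (C/G), 24 (A/G), 27 (A/T).
p = 3/31 = 0.096774.
d = −0.75 · ln(1 − (4/3)·0.096774) = −0.75 · ln(0.870968) = −0.75 · (-0.138150) = 0.1036.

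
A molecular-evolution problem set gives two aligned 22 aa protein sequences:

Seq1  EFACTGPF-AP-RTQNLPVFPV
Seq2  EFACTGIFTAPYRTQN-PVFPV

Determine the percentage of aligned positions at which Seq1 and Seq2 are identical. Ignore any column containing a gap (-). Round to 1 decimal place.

Excluding the 3 gap columns leaves 19 comparable sites.
The sequences differ at position 7 (P/I).
18 of the 19 comparable sites match, so the percent identity is 18/19 × 100 = 94.7%.

94.7%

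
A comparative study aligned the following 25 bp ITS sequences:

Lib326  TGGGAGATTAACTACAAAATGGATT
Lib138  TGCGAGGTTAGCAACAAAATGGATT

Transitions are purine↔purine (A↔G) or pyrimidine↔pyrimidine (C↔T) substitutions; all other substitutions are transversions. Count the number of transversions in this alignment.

Mismatches occur at site 3 (G/C, transversion), site 7 (A/G, transition), site 11 (A/G, transition), site 13 (T/A, transversion).
Of the 4 differences, 2 transitions and 2 transversions, so the answer is 2.

2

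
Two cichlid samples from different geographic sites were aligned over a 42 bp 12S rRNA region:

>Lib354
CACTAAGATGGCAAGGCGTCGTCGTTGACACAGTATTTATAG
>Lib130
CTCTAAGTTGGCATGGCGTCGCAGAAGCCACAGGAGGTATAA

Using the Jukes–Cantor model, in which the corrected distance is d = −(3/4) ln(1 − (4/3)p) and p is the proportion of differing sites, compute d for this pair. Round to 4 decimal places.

0.3597

Mismatches occur at site 2 (A→T), site 8 (A→T), site 14 (A→T), site 22 (T→C), site 23 (C→A), site 25 (T→A), site 26 (T→A), site 28 (A→C), site 34 (T→G), site 36 (T→G), site 37 (T→G), site 42 (G→A).
p = 12/42 = 0.285714.
d = −0.75 · ln(1 − (4/3)·0.285714) = −0.75 · ln(0.619048) = −0.75 · (-0.479572) = 0.3597.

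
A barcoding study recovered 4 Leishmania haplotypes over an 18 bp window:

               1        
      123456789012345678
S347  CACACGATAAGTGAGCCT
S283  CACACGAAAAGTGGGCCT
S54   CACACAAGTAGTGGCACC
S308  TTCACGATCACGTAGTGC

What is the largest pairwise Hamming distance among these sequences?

12

Pairwise Hamming distances:
  S347 vs S283: 2
  S347 vs S54: 7
  S347 vs S308: 9
  S283 vs S54: 6
  S283 vs S308: 11
  S54 vs S308: 12
The largest is 12, between S54 and S308.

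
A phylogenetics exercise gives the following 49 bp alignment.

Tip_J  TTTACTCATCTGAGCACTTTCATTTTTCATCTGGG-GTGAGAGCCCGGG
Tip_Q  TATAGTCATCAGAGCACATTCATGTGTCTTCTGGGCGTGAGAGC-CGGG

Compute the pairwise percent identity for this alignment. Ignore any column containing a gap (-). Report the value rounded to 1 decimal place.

Excluding the 2 gap columns leaves 47 comparable sites.
Mismatches occur at site 2 (T↔A), site 5 (C↔G), site 11 (T↔A), site 18 (T↔A), site 24 (T↔G), site 26 (T↔G), site 29 (A↔T).
40 of the 47 comparable sites match, so the percent identity is 40/47 × 100 = 85.1%.

85.1%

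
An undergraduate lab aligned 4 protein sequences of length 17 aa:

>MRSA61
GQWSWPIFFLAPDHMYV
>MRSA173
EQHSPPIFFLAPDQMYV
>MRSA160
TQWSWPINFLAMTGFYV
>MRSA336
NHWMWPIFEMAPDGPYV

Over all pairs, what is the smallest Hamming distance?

Pairwise Hamming distances:
  MRSA61 vs MRSA173: 4
  MRSA61 vs MRSA160: 6
  MRSA61 vs MRSA336: 7
  MRSA173 vs MRSA160: 8
  MRSA173 vs MRSA336: 9
  MRSA160 vs MRSA336: 9
The smallest is 4, between MRSA61 and MRSA173.

4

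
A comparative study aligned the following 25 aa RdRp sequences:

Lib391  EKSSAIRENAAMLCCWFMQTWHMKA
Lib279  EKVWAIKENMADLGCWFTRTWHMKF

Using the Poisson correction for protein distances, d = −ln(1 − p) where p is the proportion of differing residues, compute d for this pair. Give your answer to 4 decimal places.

Differing sites — 3:S/V; 4:S/W; 7:R/K; 10:A/M; 12:M/D; 14:C/G; 18:M/T; 19:Q/R; 25:A/F.
p = 9/25 = 0.360000.
d = −ln(1 − 0.360000) = −ln(0.640000) = 0.4463.

0.4463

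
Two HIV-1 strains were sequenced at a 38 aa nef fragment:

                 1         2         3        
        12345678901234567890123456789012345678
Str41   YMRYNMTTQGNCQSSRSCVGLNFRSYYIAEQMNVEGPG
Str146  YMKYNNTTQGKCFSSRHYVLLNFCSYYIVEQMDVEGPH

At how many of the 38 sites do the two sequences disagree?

Mismatches occur at site 3 (R↔K), site 6 (M↔N), site 11 (N↔K), site 13 (Q↔F), site 17 (S↔H), site 18 (C↔Y), site 20 (G↔L), site 24 (R↔C), site 29 (A↔V), site 33 (N↔D), site 38 (G↔H).
That gives 11 mismatches out of 38 aligned sites, so the Hamming distance is 11.

11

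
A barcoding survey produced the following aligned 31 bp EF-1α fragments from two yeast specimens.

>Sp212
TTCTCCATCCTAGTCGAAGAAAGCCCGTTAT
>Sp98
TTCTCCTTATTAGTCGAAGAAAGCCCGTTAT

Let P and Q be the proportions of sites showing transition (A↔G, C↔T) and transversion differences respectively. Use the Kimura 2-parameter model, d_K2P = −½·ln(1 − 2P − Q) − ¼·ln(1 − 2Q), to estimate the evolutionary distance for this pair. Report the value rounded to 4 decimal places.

0.1036

Differing sites — 7:A/T (Tv); 9:C/A (Tv); 10:C/T (Ti).
Of the 3 differences, 1 transition and 2 transversions over 31 sites: P = 1/31 = 0.032258, Q = 2/31 = 0.064516.
d = −0.5·ln(0.870968) − 0.25·ln(0.870968) = −0.5·(-0.138150) − 0.25·(-0.138150) = 0.1036.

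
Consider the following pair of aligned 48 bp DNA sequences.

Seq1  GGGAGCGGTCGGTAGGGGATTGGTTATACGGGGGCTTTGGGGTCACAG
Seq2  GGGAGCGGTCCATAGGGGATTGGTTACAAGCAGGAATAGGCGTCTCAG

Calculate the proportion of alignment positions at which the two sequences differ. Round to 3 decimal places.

Mismatches occur at site 11 (G→C), site 12 (G→A), site 27 (T→C), site 29 (C→A), site 31 (G→C), site 32 (G→A), site 35 (C→A), site 36 (T→A), site 38 (T→A), site 41 (G→C), site 45 (A→T).
There are 11 differences over 48 sites, so p = 11/48 = 0.229.

0.229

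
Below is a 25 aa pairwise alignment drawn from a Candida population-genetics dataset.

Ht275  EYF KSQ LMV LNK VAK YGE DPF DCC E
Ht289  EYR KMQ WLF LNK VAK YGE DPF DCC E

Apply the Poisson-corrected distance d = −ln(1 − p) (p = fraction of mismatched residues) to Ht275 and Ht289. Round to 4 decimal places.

Differing sites — 3:F/R; 5:S/M; 7:L/W; 8:M/L; 9:V/F.
p = 5/25 = 0.200000.
d = −ln(1 − 0.200000) = −ln(0.800000) = 0.2231.

0.2231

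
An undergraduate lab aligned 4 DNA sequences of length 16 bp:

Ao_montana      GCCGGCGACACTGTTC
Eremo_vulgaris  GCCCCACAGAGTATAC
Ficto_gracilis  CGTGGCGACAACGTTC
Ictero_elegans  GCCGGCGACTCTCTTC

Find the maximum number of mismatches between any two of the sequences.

Pairwise Hamming distances:
  Ao_montana vs Eremo_vulgaris: 8
  Ao_montana vs Ficto_gracilis: 5
  Ao_montana vs Ictero_elegans: 2
  Eremo_vulgaris vs Ficto_gracilis: 12
  Eremo_vulgaris vs Ictero_elegans: 9
  Ficto_gracilis vs Ictero_elegans: 7
The largest is 12, between Eremo_vulgaris and Ficto_gracilis.

12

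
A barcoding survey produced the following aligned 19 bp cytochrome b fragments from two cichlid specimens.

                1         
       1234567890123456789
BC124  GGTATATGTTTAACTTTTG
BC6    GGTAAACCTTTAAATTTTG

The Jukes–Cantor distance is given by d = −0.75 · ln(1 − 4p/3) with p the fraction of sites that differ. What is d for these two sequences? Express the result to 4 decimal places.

The sequences differ at positions 5 (T/A), 7 (T/C), 8 (G/C), 14 (C/A).
p = 4/19 = 0.210526.
d = −0.75 · ln(1 − (4/3)·0.210526) = −0.75 · ln(0.719299) = −0.75 · (-0.329478) = 0.2471.

0.2471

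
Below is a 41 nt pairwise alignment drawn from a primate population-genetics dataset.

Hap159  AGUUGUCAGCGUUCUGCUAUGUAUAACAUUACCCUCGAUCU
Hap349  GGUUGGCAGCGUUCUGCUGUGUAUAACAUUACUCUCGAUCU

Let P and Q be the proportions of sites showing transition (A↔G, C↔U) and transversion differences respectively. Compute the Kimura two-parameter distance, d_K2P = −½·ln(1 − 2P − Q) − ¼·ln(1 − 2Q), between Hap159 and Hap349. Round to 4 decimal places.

The sequences differ at positions 1 (A/G, transition), 6 (U/G, transversion), 19 (A/G, transition), 33 (C/U, transition).
Of the 4 differences, 3 transitions and 1 transversion over 41 sites: P = 3/41 = 0.073171, Q = 1/41 = 0.024390.
d = −0.5·ln(0.829268) − 0.25·ln(0.951220) = −0.5·(-0.187212) − 0.25·(-0.050010) = 0.1061.

0.1061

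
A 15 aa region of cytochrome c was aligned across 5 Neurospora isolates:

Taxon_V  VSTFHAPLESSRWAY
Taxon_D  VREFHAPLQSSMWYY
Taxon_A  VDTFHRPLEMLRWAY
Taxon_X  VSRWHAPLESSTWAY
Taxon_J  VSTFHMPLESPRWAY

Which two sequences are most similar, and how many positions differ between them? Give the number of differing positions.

Pairwise Hamming distances:
  Taxon_V vs Taxon_D: 5
  Taxon_V vs Taxon_A: 4
  Taxon_V vs Taxon_X: 3
  Taxon_V vs Taxon_J: 2
  Taxon_D vs Taxon_A: 8
  Taxon_D vs Taxon_X: 6
  Taxon_D vs Taxon_J: 7
  Taxon_A vs Taxon_X: 7
  Taxon_A vs Taxon_J: 4
  Taxon_X vs Taxon_J: 5
The smallest is 2, between Taxon_V and Taxon_J.

2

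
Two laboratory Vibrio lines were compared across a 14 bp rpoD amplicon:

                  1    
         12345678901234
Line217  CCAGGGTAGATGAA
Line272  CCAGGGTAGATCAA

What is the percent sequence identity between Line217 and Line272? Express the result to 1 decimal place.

A single mismatch occurs at site 12 (G/C).
13 of the 14 sites match, so the percent identity is 13/14 × 100 = 92.9%.

92.9%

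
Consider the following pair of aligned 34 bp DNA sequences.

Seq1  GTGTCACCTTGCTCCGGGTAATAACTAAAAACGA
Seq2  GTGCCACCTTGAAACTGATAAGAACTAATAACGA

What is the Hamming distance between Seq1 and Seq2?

8

The sequences differ at positions 4 (T/C), 12 (C/A), 13 (T/A), 14 (C/A), 16 (G/T), 18 (G/A), 22 (T/G), 29 (A/T).
That gives 8 mismatches out of 34 aligned sites, so the Hamming distance is 8.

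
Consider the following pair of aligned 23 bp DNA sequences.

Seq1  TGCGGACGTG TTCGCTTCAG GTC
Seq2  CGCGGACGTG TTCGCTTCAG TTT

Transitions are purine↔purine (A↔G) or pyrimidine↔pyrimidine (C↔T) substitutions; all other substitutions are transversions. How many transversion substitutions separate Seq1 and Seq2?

1

The sequences differ at positions 1 (T/C, transition), 21 (G/T, transversion), 23 (C/T, transition).
Of the 3 differences, 2 transitions and 1 transversion, so the answer is 1.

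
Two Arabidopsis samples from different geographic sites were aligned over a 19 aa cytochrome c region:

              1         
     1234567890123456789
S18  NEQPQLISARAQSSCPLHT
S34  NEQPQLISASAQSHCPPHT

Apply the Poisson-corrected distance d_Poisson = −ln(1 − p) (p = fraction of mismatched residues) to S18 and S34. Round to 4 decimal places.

Differing sites — 10:R/S; 14:S/H; 17:L/P.
p = 3/19 = 0.157895.
d = −ln(1 − 0.157895) = −ln(0.842105) = 0.1719.

0.1719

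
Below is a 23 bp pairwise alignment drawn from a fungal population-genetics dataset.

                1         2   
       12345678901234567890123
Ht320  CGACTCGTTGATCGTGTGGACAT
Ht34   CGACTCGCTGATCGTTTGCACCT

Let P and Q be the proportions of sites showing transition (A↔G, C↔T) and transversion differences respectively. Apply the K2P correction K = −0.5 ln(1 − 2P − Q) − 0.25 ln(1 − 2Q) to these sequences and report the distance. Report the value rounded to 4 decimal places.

The sequences differ at positions 8 (T/C, transition), 16 (G/T, transversion), 19 (G/C, transversion), 22 (A/C, transversion).
Of the 4 differences, 1 transition and 3 transversions over 23 sites: P = 1/23 = 0.043478, Q = 3/23 = 0.130435.
d = −0.5·ln(0.782609) − 0.25·ln(0.739130) = −0.5·(-0.245122) − 0.25·(-0.302281) = 0.1981.

0.1981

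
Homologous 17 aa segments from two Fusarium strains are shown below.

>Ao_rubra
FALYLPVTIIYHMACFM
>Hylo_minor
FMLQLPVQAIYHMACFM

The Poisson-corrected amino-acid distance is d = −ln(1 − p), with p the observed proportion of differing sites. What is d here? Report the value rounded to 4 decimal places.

Differing sites — 2:A/M; 4:Y/Q; 8:T/Q; 9:I/A.
p = 4/17 = 0.235294.
d = −ln(1 − 0.235294) = −ln(0.764706) = 0.2683.

0.2683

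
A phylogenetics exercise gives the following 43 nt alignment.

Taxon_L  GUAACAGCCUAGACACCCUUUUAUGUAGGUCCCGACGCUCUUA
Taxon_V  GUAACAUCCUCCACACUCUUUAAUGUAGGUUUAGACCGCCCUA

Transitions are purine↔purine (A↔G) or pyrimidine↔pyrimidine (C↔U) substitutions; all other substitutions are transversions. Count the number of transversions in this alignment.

Differing sites — 7:G/U (Tv); 11:A/C (Tv); 12:G/C (Tv); 17:C/U (Ti); 22:U/A (Tv); 31:C/U (Ti); 32:C/U (Ti); 33:C/A (Tv); 37:G/C (Tv); 38:C/G (Tv); 39:U/C (Ti); 41:U/C (Ti).
Of the 12 differences, 5 transitions and 7 transversions, so the answer is 7.

7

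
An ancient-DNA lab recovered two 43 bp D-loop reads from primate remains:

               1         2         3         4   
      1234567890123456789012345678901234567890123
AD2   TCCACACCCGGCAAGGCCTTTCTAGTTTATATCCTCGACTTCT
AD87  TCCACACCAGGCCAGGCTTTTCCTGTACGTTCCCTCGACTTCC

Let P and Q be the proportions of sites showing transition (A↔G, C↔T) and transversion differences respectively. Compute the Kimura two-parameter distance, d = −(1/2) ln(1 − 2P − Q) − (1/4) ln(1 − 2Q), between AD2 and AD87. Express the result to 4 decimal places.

0.3177

Differing sites — 9:C/A (Tv); 13:A/C (Tv); 18:C/T (Ti); 23:T/C (Ti); 24:A/T (Tv); 27:T/A (Tv); 28:T/C (Ti); 29:A/G (Ti); 31:A/T (Tv); 32:T/C (Ti); 43:T/C (Ti).
Of the 11 differences, 6 transitions and 5 transversions over 43 sites: P = 6/43 = 0.139535, Q = 5/43 = 0.116279.
d = −0.5·ln(0.604651) − 0.25·ln(0.767442) = −0.5·(-0.503104) − 0.25·(-0.264692) = 0.3177.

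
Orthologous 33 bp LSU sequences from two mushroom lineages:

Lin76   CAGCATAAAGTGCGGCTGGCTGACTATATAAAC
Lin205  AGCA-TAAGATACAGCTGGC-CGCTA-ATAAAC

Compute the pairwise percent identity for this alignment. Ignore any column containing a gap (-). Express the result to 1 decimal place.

Excluding the 3 gap columns leaves 30 comparable sites.
Mismatches occur at site 1 (C↔A), site 2 (A↔G), site 3 (G↔C), site 4 (C↔A), site 9 (A↔G), site 10 (G↔A), site 12 (G↔A), site 14 (G↔A), site 22 (G↔C), site 23 (A↔G).
20 of the 30 comparable sites match, so the percent identity is 20/30 × 100 = 66.7%.

66.7%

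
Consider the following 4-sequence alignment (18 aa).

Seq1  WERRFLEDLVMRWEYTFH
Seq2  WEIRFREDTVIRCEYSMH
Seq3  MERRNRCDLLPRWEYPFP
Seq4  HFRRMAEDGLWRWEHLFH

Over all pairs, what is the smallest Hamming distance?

Pairwise Hamming distances:
  Seq1 vs Seq2: 7
  Seq1 vs Seq3: 8
  Seq1 vs Seq4: 9
  Seq2 vs Seq3: 11
  Seq2 vs Seq4: 12
  Seq3 vs Seq4: 10
The smallest is 7, between Seq1 and Seq2.

7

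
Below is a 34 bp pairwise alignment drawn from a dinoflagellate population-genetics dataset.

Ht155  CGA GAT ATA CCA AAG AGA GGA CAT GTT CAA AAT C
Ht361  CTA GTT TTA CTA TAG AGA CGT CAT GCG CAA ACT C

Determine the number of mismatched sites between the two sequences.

10

Mismatches occur at site 2 (G/T), site 5 (A/T), site 7 (A/T), site 11 (C/T), site 13 (A/T), site 19 (G/C), site 21 (A/T), site 26 (T/C), site 27 (T/G), site 32 (A/C).
That gives 10 mismatches out of 34 aligned sites, so the Hamming distance is 10.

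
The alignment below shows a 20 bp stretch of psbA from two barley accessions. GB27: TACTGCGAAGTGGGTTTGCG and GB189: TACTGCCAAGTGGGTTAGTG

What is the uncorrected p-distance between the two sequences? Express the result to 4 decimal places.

0.1500

The sequences differ at positions 7 (G/C), 17 (T/A), 19 (C/T).
There are 3 differences over 20 sites, so p = 3/20 = 0.1500.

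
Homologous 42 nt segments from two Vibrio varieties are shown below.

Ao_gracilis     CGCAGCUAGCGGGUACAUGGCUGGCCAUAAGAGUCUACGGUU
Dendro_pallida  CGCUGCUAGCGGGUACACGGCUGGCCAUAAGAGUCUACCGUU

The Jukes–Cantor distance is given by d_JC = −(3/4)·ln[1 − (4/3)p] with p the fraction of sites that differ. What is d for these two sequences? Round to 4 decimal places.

0.0751

Mismatches occur at site 4 (A↔U), site 18 (U↔C), site 39 (G↔C).
p = 3/42 = 0.071429.
d = −0.75 · ln(1 − (4/3)·0.071429) = −0.75 · ln(0.904761) = −0.75 · (-0.100084) = 0.0751.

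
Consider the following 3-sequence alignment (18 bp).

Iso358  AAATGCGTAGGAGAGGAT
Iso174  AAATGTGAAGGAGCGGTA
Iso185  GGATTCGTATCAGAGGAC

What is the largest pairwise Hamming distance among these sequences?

10

Pairwise Hamming distances:
  Iso358 vs Iso174: 5
  Iso358 vs Iso185: 6
  Iso174 vs Iso185: 10
The largest is 10, between Iso174 and Iso185.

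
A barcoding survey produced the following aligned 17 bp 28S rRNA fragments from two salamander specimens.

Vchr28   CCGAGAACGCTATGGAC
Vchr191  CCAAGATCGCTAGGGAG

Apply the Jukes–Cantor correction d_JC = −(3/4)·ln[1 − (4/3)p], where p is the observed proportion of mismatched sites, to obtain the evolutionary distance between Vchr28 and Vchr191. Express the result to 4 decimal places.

0.2824

Differing sites — 3:G/A; 7:A/T; 13:T/G; 17:C/G.
p = 4/17 = 0.235294.
d = −0.75 · ln(1 − (4/3)·0.235294) = −0.75 · ln(0.686275) = −0.75 · (-0.376477) = 0.2824.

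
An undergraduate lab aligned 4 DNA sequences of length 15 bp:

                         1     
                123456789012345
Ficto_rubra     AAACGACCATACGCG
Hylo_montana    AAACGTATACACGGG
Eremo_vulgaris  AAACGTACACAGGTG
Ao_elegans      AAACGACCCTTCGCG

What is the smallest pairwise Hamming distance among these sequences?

2

Pairwise Hamming distances:
  Ficto_rubra vs Hylo_montana: 5
  Ficto_rubra vs Eremo_vulgaris: 5
  Ficto_rubra vs Ao_elegans: 2
  Hylo_montana vs Eremo_vulgaris: 3
  Hylo_montana vs Ao_elegans: 7
  Eremo_vulgaris vs Ao_elegans: 7
The smallest is 2, between Ficto_rubra and Ao_elegans.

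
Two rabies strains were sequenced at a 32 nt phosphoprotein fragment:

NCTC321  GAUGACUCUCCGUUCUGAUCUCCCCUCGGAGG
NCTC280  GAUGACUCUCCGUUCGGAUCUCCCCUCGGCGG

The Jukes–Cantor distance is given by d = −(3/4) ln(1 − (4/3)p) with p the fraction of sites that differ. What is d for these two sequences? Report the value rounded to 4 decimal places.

0.0653

Mismatches occur at site 16 (U→G), site 30 (A→C).
p = 2/32 = 0.062500.
d = −0.75 · ln(1 − (4/3)·0.062500) = −0.75 · ln(0.916667) = −0.75 · (-0.087011) = 0.0653.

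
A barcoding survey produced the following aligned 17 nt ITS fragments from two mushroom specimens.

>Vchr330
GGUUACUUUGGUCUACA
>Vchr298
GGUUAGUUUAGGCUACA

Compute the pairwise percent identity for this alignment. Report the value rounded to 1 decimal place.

82.4%

Mismatches occur at site 6 (C→G), site 10 (G→A), site 12 (U→G).
14 of the 17 sites match, so the percent identity is 14/17 × 100 = 82.4%.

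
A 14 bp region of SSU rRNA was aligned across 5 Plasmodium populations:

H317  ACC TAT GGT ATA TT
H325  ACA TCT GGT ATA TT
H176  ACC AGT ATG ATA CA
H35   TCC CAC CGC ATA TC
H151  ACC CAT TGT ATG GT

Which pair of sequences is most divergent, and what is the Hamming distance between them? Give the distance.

9

Pairwise Hamming distances:
  H317 vs H325: 2
  H317 vs H176: 7
  H317 vs H35: 6
  H317 vs H151: 4
  H325 vs H176: 8
  H325 vs H35: 8
  H325 vs H151: 6
  H176 vs H35: 9
  H176 vs H151: 8
  H35 vs H151: 7
The largest is 9, between H176 and H35.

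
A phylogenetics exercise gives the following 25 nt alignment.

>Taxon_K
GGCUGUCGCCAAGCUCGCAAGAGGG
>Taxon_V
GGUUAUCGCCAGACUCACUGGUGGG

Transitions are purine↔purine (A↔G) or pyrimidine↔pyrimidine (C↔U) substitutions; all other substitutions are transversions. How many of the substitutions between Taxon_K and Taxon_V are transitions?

6

Differing sites — 3:C/U (Ti); 5:G/A (Ti); 12:A/G (Ti); 13:G/A (Ti); 17:G/A (Ti); 19:A/U (Tv); 20:A/G (Ti); 22:A/U (Tv).
Of the 8 differences, 6 transitions and 2 transversions, so the answer is 6.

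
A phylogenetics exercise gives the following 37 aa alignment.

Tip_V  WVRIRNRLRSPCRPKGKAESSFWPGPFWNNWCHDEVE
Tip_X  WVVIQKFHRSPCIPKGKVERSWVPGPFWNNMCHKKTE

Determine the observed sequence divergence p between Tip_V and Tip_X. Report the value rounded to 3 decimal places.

0.378

Mismatches occur at site 3 (R↔V), site 5 (R↔Q), site 6 (N↔K), site 7 (R↔F), site 8 (L↔H), site 13 (R↔I), site 18 (A↔V), site 20 (S↔R), site 22 (F↔W), site 23 (W↔V), site 31 (W↔M), site 34 (D↔K), site 35 (E↔K), site 36 (V↔T).
There are 14 differences over 37 sites, so p = 14/37 = 0.378.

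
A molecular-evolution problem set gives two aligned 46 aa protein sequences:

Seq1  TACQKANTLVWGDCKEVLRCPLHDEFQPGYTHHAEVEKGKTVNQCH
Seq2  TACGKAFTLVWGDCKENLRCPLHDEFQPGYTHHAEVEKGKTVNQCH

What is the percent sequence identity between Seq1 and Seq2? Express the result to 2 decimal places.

93.48%

The sequences differ at positions 4 (Q/G), 7 (N/F), 17 (V/N).
43 of the 46 sites match, so the percent identity is 43/46 × 100 = 93.48%.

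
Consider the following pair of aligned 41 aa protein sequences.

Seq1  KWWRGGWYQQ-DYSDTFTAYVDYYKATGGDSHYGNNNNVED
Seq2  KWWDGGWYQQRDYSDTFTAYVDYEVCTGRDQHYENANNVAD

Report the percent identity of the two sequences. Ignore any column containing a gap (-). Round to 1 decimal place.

Excluding the 1 gap column leaves 40 comparable sites.
The sequences differ at positions 4 (R/D), 24 (Y/E), 25 (K/V), 26 (A/C), 29 (G/R), 31 (S/Q), 34 (G/E), 36 (N/A), 40 (E/A).
31 of the 40 comparable sites match, so the percent identity is 31/40 × 100 = 77.5%.

77.5%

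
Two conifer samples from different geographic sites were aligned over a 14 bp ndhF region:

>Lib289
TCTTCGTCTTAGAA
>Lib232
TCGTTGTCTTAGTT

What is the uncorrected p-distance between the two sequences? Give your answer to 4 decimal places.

The sequences differ at positions 3 (T/G), 5 (C/T), 13 (A/T), 14 (A/T).
There are 4 differences over 14 sites, so p = 4/14 = 0.2857.

0.2857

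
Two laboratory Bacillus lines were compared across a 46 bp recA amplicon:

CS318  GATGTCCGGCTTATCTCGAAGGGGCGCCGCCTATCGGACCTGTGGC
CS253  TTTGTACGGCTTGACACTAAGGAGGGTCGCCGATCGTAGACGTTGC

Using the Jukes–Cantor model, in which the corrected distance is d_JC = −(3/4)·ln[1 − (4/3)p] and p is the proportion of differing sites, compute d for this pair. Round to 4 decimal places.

0.4674

Differing sites — 1:G/T; 2:A/T; 6:C/A; 13:A/G; 14:T/A; 16:T/A; 18:G/T; 23:G/A; 25:C/G; 27:C/T; 32:T/G; 37:G/T; 39:C/G; 40:C/A; 41:T/C; 44:G/T.
p = 16/46 = 0.347826.
d = −0.75 · ln(1 − (4/3)·0.347826) = −0.75 · ln(0.536232) = −0.75 · (-0.623188) = 0.4674.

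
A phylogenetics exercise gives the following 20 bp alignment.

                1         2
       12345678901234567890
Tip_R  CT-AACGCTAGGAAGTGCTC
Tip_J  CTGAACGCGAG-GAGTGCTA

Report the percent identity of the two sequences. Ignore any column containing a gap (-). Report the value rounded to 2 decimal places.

83.33%

Excluding the 2 gap columns leaves 18 comparable sites.
Mismatches occur at site 9 (T→G), site 13 (A→G), site 20 (C→A).
15 of the 18 comparable sites match, so the percent identity is 15/18 × 100 = 83.33%.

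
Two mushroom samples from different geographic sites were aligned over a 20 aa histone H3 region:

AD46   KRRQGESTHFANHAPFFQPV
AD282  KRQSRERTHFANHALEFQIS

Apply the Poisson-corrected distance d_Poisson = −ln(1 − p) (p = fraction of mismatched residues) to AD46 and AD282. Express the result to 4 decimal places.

Differing sites — 3:R/Q; 4:Q/S; 5:G/R; 7:S/R; 15:P/L; 16:F/E; 19:P/I; 20:V/S.
p = 8/20 = 0.400000.
d = −ln(1 − 0.400000) = −ln(0.600000) = 0.5108.

0.5108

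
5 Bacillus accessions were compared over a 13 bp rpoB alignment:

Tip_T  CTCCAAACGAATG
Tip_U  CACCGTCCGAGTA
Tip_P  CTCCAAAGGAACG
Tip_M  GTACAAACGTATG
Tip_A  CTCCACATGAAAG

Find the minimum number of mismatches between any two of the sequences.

2

Pairwise Hamming distances:
  Tip_T vs Tip_U: 6
  Tip_T vs Tip_P: 2
  Tip_T vs Tip_M: 3
  Tip_T vs Tip_A: 3
  Tip_U vs Tip_P: 8
  Tip_U vs Tip_M: 9
  Tip_U vs Tip_A: 8
  Tip_P vs Tip_M: 5
  Tip_P vs Tip_A: 3
  Tip_M vs Tip_A: 6
The smallest is 2, between Tip_T and Tip_P.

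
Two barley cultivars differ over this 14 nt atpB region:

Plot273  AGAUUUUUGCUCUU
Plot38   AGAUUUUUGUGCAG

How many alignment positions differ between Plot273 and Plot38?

Differing sites — 10:C/U; 11:U/G; 13:U/A; 14:U/G.
That gives 4 mismatches out of 14 aligned sites, so the Hamming distance is 4.

4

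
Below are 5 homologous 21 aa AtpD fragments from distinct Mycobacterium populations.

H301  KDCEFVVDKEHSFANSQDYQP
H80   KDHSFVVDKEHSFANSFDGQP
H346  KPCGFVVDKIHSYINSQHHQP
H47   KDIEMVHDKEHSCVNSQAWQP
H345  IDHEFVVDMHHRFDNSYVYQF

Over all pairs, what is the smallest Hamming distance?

4

Pairwise Hamming distances:
  H301 vs H80: 4
  H301 vs H346: 7
  H301 vs H47: 7
  H301 vs H345: 9
  H80 vs H346: 9
  H80 vs H47: 9
  H80 vs H345: 10
  H346 vs H47: 10
  H346 vs H345: 13
  H47 vs H345: 13
The smallest is 4, between H301 and H80.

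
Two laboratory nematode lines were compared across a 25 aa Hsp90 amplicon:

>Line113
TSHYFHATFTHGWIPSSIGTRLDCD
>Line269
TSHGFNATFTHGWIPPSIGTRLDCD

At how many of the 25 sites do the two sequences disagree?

Differing sites — 4:Y/G; 6:H/N; 16:S/P.
That gives 3 mismatches out of 25 aligned sites, so the Hamming distance is 3.

3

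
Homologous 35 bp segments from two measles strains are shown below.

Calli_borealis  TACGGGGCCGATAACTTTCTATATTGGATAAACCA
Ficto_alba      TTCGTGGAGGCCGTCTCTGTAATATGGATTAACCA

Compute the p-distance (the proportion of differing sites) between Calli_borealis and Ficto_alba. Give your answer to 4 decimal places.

Mismatches occur at site 2 (A↔T), site 5 (G↔T), site 8 (C↔A), site 9 (C↔G), site 11 (A↔C), site 12 (T↔C), site 13 (A↔G), site 14 (A↔T), site 17 (T↔C), site 19 (C↔G), site 22 (T↔A), site 23 (A↔T), site 24 (T↔A), site 30 (A↔T).
There are 14 differences over 35 sites, so p = 14/35 = 0.4000.

0.4000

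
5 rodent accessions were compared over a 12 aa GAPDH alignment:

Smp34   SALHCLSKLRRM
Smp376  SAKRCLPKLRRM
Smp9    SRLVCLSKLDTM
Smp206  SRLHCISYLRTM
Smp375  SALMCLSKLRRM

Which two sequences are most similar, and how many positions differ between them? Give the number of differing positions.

Pairwise Hamming distances:
  Smp34 vs Smp376: 3
  Smp34 vs Smp9: 4
  Smp34 vs Smp206: 4
  Smp34 vs Smp375: 1
  Smp376 vs Smp9: 6
  Smp376 vs Smp206: 7
  Smp376 vs Smp375: 3
  Smp9 vs Smp206: 4
  Smp9 vs Smp375: 4
  Smp206 vs Smp375: 5
The smallest is 1, between Smp34 and Smp375.

1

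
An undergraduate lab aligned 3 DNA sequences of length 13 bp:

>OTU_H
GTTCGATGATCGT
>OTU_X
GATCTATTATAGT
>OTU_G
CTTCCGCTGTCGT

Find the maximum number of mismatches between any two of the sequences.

7

Pairwise Hamming distances:
  OTU_H vs OTU_X: 4
  OTU_H vs OTU_G: 6
  OTU_X vs OTU_G: 7
The largest is 7, between OTU_X and OTU_G.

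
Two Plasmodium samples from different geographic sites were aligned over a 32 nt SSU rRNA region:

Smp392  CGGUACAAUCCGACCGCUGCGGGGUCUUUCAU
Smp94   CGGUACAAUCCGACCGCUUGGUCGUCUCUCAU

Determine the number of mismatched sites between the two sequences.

5

Differing sites — 19:G/U; 20:C/G; 22:G/U; 23:G/C; 28:U/C.
That gives 5 mismatches out of 32 aligned sites, so the Hamming distance is 5.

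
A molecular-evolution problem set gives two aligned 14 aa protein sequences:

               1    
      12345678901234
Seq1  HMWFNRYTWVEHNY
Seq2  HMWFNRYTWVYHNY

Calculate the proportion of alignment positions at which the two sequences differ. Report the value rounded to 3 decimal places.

Differing sites — 11:E/Y.
There are 1 differences over 14 sites, so p = 1/14 = 0.071.

0.071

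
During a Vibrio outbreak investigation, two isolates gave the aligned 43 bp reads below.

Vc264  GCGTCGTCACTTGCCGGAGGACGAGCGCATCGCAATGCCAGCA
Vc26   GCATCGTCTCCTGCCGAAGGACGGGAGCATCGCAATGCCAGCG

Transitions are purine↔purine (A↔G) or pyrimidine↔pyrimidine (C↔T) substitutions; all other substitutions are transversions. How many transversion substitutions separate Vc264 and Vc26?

Mismatches occur at site 3 (G→A, transition), site 9 (A→T, transversion), site 11 (T→C, transition), site 17 (G→A, transition), site 24 (A→G, transition), site 26 (C→A, transversion), site 43 (A→G, transition).
Of the 7 differences, 5 transitions and 2 transversions, so the answer is 2.

2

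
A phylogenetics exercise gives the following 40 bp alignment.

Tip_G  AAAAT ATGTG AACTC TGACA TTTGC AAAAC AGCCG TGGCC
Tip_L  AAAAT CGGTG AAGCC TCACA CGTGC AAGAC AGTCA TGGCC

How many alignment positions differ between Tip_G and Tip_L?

Differing sites — 6:A/C; 7:T/G; 13:C/G; 14:T/C; 17:G/C; 21:T/C; 22:T/G; 28:A/G; 33:C/T; 35:G/A.
That gives 10 mismatches out of 40 aligned sites, so the Hamming distance is 10.

10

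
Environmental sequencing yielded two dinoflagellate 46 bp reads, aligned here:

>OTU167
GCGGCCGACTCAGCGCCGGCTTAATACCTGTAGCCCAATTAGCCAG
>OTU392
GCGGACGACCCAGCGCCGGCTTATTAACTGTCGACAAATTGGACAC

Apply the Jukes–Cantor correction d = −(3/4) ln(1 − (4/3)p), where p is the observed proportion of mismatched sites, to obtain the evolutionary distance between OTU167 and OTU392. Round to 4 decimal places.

0.2567

Differing sites — 5:C/A; 10:T/C; 24:A/T; 27:C/A; 32:A/C; 34:C/A; 36:C/A; 41:A/G; 43:C/A; 46:G/C.
p = 10/46 = 0.217391.
d = −0.75 · ln(1 − (4/3)·0.217391) = −0.75 · ln(0.710145) = −0.75 · (-0.342286) = 0.2567.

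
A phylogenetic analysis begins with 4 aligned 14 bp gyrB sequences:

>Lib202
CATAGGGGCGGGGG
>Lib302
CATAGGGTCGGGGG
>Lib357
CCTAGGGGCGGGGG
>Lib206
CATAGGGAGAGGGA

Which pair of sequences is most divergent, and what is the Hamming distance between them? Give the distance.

5

Pairwise Hamming distances:
  Lib202 vs Lib302: 1
  Lib202 vs Lib357: 1
  Lib202 vs Lib206: 4
  Lib302 vs Lib357: 2
  Lib302 vs Lib206: 4
  Lib357 vs Lib206: 5
The largest is 5, between Lib357 and Lib206.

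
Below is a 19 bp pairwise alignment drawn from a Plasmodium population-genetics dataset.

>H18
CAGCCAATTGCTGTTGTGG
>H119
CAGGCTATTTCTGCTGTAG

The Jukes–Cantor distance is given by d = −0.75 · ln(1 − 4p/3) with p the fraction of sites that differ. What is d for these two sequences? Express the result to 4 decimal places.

0.3241

Mismatches occur at site 4 (C↔G), site 6 (A↔T), site 10 (G↔T), site 14 (T↔C), site 18 (G↔A).
p = 5/19 = 0.263158.
d = −0.75 · ln(1 − (4/3)·0.263158) = −0.75 · ln(0.649123) = −0.75 · (-0.432133) = 0.3241.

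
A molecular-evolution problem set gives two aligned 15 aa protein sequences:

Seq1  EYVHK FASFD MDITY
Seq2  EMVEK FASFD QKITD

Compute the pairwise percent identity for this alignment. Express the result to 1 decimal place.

66.7%

Differing sites — 2:Y/M; 4:H/E; 11:M/Q; 12:D/K; 15:Y/D.
10 of the 15 sites match, so the percent identity is 10/15 × 100 = 66.7%.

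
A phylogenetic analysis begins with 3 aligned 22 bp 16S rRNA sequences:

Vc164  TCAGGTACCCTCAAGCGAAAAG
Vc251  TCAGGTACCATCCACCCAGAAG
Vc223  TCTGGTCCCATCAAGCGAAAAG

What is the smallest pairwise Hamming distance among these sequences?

3

Pairwise Hamming distances:
  Vc164 vs Vc251: 5
  Vc164 vs Vc223: 3
  Vc251 vs Vc223: 6
The smallest is 3, between Vc164 and Vc223.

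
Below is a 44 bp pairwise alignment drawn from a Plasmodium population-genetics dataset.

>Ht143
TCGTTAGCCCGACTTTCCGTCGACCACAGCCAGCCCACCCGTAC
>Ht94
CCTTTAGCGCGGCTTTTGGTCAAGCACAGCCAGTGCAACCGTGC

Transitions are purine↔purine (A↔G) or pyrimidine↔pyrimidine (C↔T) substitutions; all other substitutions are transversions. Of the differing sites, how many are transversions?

6

Differing sites — 1:T/C (Ti); 3:G/T (Tv); 9:C/G (Tv); 12:A/G (Ti); 17:C/T (Ti); 18:C/G (Tv); 22:G/A (Ti); 24:C/G (Tv); 34:C/T (Ti); 35:C/G (Tv); 38:C/A (Tv); 43:A/G (Ti).
Of the 12 differences, 6 transitions and 6 transversions, so the answer is 6.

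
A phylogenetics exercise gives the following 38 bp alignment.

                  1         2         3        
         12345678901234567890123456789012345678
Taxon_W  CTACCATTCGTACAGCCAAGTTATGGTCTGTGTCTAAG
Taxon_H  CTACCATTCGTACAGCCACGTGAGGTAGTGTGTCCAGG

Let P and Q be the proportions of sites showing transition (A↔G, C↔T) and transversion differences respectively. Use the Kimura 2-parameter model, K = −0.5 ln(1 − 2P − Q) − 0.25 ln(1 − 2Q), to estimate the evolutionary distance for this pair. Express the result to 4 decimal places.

0.2476

Mismatches occur at site 19 (A/C, transversion), site 22 (T/G, transversion), site 24 (T/G, transversion), site 26 (G/T, transversion), site 27 (T/A, transversion), site 28 (C/G, transversion), site 35 (T/C, transition), site 37 (A/G, transition).
Of the 8 differences, 2 transitions and 6 transversions over 38 sites: P = 2/38 = 0.052632, Q = 6/38 = 0.157895.
d = −0.5·ln(0.736841) − 0.25·ln(0.684210) = −0.5·(-0.305383) − 0.25·(-0.379490) = 0.2476.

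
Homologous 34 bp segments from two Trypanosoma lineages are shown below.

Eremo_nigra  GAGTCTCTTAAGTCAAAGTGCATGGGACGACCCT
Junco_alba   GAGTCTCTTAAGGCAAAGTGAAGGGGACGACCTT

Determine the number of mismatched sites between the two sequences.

The sequences differ at positions 13 (T/G), 21 (C/A), 23 (T/G), 33 (C/T).
That gives 4 mismatches out of 34 aligned sites, so the Hamming distance is 4.

4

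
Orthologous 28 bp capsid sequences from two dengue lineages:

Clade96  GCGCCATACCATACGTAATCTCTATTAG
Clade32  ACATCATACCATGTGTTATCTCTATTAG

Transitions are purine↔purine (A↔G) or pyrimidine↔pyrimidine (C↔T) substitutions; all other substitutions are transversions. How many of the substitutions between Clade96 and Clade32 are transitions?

The sequences differ at positions 1 (G/A, transition), 3 (G/A, transition), 4 (C/T, transition), 13 (A/G, transition), 14 (C/T, transition), 17 (A/T, transversion).
Of the 6 differences, 5 transitions and 1 transversion, so the answer is 5.

5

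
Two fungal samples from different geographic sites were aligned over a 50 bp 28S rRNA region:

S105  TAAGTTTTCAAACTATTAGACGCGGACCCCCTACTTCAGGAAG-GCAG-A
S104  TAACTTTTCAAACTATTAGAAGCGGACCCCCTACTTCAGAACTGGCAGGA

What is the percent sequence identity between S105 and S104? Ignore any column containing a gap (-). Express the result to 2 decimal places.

89.58%

Excluding the 2 gap columns leaves 48 comparable sites.
Mismatches occur at site 4 (G/C), site 21 (C/A), site 40 (G/A), site 42 (A/C), site 43 (G/T).
43 of the 48 comparable sites match, so the percent identity is 43/48 × 100 = 89.58%.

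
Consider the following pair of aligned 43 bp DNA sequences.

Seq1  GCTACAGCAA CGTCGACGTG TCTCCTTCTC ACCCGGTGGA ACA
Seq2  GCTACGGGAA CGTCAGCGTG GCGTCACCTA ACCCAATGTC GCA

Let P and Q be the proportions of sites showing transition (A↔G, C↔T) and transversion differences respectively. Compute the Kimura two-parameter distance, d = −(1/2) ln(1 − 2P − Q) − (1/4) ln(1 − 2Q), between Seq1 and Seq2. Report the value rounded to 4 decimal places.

0.4812

The sequences differ at positions 6 (A/G, transition), 8 (C/G, transversion), 15 (G/A, transition), 16 (A/G, transition), 21 (T/G, transversion), 23 (T/G, transversion), 24 (C/T, transition), 26 (T/A, transversion), 27 (T/C, transition), 30 (C/A, transversion), 35 (G/A, transition), 36 (G/A, transition), 39 (G/T, transversion), 40 (A/C, transversion), 41 (A/G, transition).
Of the 15 differences, 8 transitions and 7 transversions over 43 sites: P = 8/43 = 0.186047, Q = 7/43 = 0.162791.
d = −0.5·ln(0.465115) − 0.25·ln(0.674418) = −0.5·(-0.765471) − 0.25·(-0.393905) = 0.4812.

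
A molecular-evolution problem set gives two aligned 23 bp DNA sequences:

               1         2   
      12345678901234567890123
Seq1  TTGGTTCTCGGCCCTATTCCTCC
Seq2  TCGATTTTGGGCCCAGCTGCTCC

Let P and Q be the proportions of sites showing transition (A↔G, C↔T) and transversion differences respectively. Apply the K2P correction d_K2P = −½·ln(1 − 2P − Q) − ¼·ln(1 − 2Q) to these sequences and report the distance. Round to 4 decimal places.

The sequences differ at positions 2 (T/C, transition), 4 (G/A, transition), 7 (C/T, transition), 9 (C/G, transversion), 15 (T/A, transversion), 16 (A/G, transition), 17 (T/C, transition), 19 (C/G, transversion).
Of the 8 differences, 5 transitions and 3 transversions over 23 sites: P = 5/23 = 0.217391, Q = 3/23 = 0.130435.
d = −0.5·ln(0.434783) − 0.25·ln(0.739130) = −0.5·(-0.832908) − 0.25·(-0.302281) = 0.4920.

0.4920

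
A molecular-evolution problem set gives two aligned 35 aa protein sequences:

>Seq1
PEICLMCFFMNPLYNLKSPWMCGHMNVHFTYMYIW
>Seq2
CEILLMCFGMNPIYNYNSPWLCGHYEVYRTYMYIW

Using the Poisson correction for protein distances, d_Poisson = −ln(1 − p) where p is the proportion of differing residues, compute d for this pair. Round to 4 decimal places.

0.3773

Mismatches occur at site 1 (P↔C), site 4 (C↔L), site 9 (F↔G), site 13 (L↔I), site 16 (L↔Y), site 17 (K↔N), site 21 (M↔L), site 25 (M↔Y), site 26 (N↔E), site 28 (H↔Y), site 29 (F↔R).
p = 11/35 = 0.314286.
d = −ln(1 − 0.314286) = −ln(0.685714) = 0.3773.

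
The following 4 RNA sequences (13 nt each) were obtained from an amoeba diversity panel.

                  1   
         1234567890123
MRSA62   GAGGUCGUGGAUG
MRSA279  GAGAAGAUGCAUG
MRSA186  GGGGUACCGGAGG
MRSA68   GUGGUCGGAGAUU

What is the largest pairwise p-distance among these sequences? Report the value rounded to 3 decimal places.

0.692

Pairwise Hamming distances:
  MRSA62 vs MRSA279: 5
  MRSA62 vs MRSA186: 5
  MRSA62 vs MRSA68: 4
  MRSA279 vs MRSA186: 8
  MRSA279 vs MRSA68: 9
  MRSA186 vs MRSA68: 7
The largest is 9 mismatches, between MRSA279 and MRSA68; p = 9/13 = 0.692.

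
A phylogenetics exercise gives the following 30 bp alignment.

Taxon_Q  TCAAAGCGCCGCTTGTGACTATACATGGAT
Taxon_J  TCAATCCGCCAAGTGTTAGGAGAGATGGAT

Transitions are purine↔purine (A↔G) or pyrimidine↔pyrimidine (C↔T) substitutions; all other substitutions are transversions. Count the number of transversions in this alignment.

9

Mismatches occur at site 5 (A→T, transversion), site 6 (G→C, transversion), site 11 (G→A, transition), site 12 (C→A, transversion), site 13 (T→G, transversion), site 17 (G→T, transversion), site 19 (C→G, transversion), site 20 (T→G, transversion), site 22 (T→G, transversion), site 24 (C→G, transversion).
Of the 10 differences, 1 transition and 9 transversions, so the answer is 9.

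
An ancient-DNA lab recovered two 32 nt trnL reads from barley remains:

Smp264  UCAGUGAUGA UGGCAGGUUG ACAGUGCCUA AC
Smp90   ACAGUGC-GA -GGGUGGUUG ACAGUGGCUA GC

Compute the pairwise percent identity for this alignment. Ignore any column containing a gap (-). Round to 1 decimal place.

80.0%

Excluding the 2 gap columns leaves 30 comparable sites.
The sequences differ at positions 1 (U/A), 7 (A/C), 14 (C/G), 15 (A/U), 27 (C/G), 31 (A/G).
24 of the 30 comparable sites match, so the percent identity is 24/30 × 100 = 80.0%.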